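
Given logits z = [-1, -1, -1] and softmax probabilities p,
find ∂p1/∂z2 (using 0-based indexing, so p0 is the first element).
∂p1/∂z2 = -0.1111

p = softmax(z) = [0.3333, 0.3333, 0.3333]
p1 = 0.3333, p2 = 0.3333

∂p1/∂z2 = -p1 × p2 = -0.3333 × 0.3333 = -0.1111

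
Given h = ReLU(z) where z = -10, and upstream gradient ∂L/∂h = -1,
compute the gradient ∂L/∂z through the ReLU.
∂L/∂z = 0

h = ReLU(-10) = 0
Since z < 0: ∂h/∂z = 0
∂L/∂z = ∂L/∂h · ∂h/∂z = -1 × 0 = 0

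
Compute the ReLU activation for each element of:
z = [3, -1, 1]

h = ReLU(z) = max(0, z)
h = [3, 0, 1]

ReLU applied element-wise: max(0,3)=3, max(0,-1)=0, max(0,1)=1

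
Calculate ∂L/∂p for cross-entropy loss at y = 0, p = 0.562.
∂L/∂p = 2.283

∂L/∂p = -y/p + (1-y)/(1-p) = 0 + 1/0.438 = 2.283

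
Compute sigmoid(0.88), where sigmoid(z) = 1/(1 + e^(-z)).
0.7068

sigmoid(0.88) = 1/(1 + e^(-0.88)) = 1/(1 + 0.4148) = 0.7068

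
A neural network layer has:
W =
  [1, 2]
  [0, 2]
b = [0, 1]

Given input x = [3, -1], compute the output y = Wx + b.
y = [1, -1]

Wx = [1×3 + 2×-1, 0×3 + 2×-1]
   = [1, -2]
y = Wx + b = [1 + 0, -2 + 1] = [1, -1]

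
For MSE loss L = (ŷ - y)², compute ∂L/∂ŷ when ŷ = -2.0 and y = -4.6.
∂L/∂ŷ = 5.2

∂L/∂ŷ = 2(ŷ - y) = 2(-2.0 - -4.6) = 2(2.6) = 5.2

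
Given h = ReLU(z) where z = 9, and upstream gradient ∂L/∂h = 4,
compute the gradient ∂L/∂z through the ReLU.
∂L/∂z = 4

h = ReLU(9) = 9
Since z > 0: ∂h/∂z = 1
∂L/∂z = ∂L/∂h · ∂h/∂z = 4 × 1 = 4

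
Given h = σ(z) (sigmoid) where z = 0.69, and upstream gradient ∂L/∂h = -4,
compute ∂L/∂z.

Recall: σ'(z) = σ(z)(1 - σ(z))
∂L/∂z = -0.8898

σ(0.69) = 0.666
σ'(0.69) = σ(0.69)(1 - σ(0.69)) = 0.666 × 0.334 = 0.2225
∂L/∂z = ∂L/∂h · σ'(z) = -4 × 0.2225 = -0.8898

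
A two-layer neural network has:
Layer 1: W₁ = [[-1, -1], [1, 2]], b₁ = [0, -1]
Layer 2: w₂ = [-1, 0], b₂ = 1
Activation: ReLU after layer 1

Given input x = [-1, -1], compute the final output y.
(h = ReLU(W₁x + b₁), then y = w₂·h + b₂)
y = -1

Layer 1 pre-activation: z₁ = [2, -4]
After ReLU: h = [2, 0]
Layer 2 output: y = -1×2 + 0×0 + 1 = -1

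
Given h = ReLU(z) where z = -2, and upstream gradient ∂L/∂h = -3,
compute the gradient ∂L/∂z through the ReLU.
∂L/∂z = 0

h = ReLU(-2) = 0
Since z < 0: ∂h/∂z = 0
∂L/∂z = ∂L/∂h · ∂h/∂z = -3 × 0 = 0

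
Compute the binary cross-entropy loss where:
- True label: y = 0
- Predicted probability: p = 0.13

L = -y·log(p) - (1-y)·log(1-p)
L = 0.1393

L = -0·log(0.13) - 1·log(0.87) = -log(0.87) = 0.1393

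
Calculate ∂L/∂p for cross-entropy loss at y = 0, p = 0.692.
∂L/∂p = 3.247

∂L/∂p = -y/p + (1-y)/(1-p) = 0 + 1/0.308 = 3.247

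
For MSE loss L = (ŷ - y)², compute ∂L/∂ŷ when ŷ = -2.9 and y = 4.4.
∂L/∂ŷ = -14.6

∂L/∂ŷ = 2(ŷ - y) = 2(-2.9 - 4.4) = 2(-7.3) = -14.6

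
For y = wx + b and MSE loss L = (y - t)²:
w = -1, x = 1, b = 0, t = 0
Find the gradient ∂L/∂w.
∂L/∂w = -2

y = wx + b = (-1)(1) + 0 = -1
∂L/∂y = 2(y - t) = 2(-1 - 0) = -2
∂y/∂w = x = 1
∂L/∂w = ∂L/∂y · ∂y/∂w = -2 × 1 = -2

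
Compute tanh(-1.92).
-0.9579

tanh(-1.92) = (e^(-1.92) - e^(1.92))/(e^(-1.92) + e^(1.92)) = -0.9579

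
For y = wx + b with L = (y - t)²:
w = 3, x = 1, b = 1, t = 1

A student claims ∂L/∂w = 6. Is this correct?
Correct

y = (3)(1) + 1 = 4
∂L/∂y = 2(y - t) = 2(4 - 1) = 6
∂y/∂w = x = 1
∂L/∂w = 6 × 1 = 6

Claimed value: 6
Correct: The correct gradient is 6.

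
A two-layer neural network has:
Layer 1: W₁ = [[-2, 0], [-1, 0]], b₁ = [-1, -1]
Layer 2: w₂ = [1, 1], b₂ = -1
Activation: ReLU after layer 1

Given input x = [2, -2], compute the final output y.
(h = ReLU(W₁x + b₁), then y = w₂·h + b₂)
y = -1

Layer 1 pre-activation: z₁ = [-5, -3]
After ReLU: h = [0, 0]
Layer 2 output: y = 1×0 + 1×0 + -1 = -1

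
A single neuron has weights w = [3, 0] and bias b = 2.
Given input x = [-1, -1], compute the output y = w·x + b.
y = -1

y = (3)(-1) + (0)(-1) + 2 = -1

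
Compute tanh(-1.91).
-0.9571

tanh(-1.91) = (e^(-1.91) - e^(1.91))/(e^(-1.91) + e^(1.91)) = -0.9571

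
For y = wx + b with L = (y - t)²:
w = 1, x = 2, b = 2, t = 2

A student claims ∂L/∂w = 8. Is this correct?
Correct

y = (1)(2) + 2 = 4
∂L/∂y = 2(y - t) = 2(4 - 2) = 4
∂y/∂w = x = 2
∂L/∂w = 4 × 2 = 8

Claimed value: 8
Correct: The correct gradient is 8.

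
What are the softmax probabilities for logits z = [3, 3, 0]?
p = [0.4879, 0.4879, 0.0243]

exp(z) = [20.09, 20.09, 1]
Sum = 41.17
p = [0.4879, 0.4879, 0.0243]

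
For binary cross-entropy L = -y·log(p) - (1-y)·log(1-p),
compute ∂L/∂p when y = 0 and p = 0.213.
∂L/∂p = 1.271

∂L/∂p = -y/p + (1-y)/(1-p) = 0 + 1/0.787 = 1.271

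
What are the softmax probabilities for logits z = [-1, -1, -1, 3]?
p = [0.0174, 0.0174, 0.0174, 0.9479]

exp(z) = [0.3679, 0.3679, 0.3679, 20.09]
Sum = 21.19
p = [0.0174, 0.0174, 0.0174, 0.9479]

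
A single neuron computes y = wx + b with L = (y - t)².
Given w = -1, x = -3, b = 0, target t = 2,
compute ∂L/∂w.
∂L/∂w = -6

y = wx + b = (-1)(-3) + 0 = 3
∂L/∂y = 2(y - t) = 2(3 - 2) = 2
∂y/∂w = x = -3
∂L/∂w = ∂L/∂y · ∂y/∂w = 2 × -3 = -6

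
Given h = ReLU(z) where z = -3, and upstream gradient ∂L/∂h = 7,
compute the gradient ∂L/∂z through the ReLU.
∂L/∂z = 0

h = ReLU(-3) = 0
Since z < 0: ∂h/∂z = 0
∂L/∂z = ∂L/∂h · ∂h/∂z = 7 × 0 = 0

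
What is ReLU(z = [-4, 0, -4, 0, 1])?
h = [0, 0, 0, 0, 1]

ReLU applied element-wise: max(0,-4)=0, max(0,0)=0, max(0,-4)=0, max(0,0)=0, max(0,1)=1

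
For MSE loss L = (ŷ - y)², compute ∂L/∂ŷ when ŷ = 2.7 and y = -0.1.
∂L/∂ŷ = 5.6

∂L/∂ŷ = 2(ŷ - y) = 2(2.7 - -0.1) = 2(2.8) = 5.6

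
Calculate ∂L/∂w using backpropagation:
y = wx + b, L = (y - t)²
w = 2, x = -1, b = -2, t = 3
∂L/∂w = 14

y = wx + b = (2)(-1) + -2 = -4
∂L/∂y = 2(y - t) = 2(-4 - 3) = -14
∂y/∂w = x = -1
∂L/∂w = ∂L/∂y · ∂y/∂w = -14 × -1 = 14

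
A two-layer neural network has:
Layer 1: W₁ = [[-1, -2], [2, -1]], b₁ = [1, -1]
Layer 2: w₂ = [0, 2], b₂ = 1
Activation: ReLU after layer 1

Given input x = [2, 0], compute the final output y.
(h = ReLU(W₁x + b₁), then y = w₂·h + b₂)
y = 7

Layer 1 pre-activation: z₁ = [-1, 3]
After ReLU: h = [0, 3]
Layer 2 output: y = 0×0 + 2×3 + 1 = 7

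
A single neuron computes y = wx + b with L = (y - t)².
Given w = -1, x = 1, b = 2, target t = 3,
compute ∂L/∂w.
∂L/∂w = -4

y = wx + b = (-1)(1) + 2 = 1
∂L/∂y = 2(y - t) = 2(1 - 3) = -4
∂y/∂w = x = 1
∂L/∂w = ∂L/∂y · ∂y/∂w = -4 × 1 = -4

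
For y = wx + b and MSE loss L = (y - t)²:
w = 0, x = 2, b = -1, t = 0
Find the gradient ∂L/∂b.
∂L/∂b = -2

y = wx + b = (0)(2) + -1 = -1
∂L/∂y = 2(y - t) = 2(-1 - 0) = -2
∂y/∂b = 1
∂L/∂b = ∂L/∂y · ∂y/∂b = -2 × 1 = -2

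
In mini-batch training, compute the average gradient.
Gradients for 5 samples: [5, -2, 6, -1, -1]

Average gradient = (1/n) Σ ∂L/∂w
Average gradient = 1.4

Average = (1/5)(5 + -2 + 6 + -1 + -1) = 7/5 = 1.4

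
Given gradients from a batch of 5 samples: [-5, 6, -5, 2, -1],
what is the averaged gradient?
Average gradient = -0.6

Average = (1/5)(-5 + 6 + -5 + 2 + -1) = -3/5 = -0.6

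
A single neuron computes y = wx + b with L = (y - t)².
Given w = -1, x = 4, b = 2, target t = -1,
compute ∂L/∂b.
∂L/∂b = -2

y = wx + b = (-1)(4) + 2 = -2
∂L/∂y = 2(y - t) = 2(-2 - -1) = -2
∂y/∂b = 1
∂L/∂b = ∂L/∂y · ∂y/∂b = -2 × 1 = -2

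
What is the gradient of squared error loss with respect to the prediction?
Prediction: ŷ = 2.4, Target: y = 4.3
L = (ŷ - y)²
∂L/∂ŷ = -3.8

∂L/∂ŷ = 2(ŷ - y) = 2(2.4 - 4.3) = 2(-1.9) = -3.8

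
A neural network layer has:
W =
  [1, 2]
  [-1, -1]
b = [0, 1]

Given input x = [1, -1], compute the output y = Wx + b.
y = [-1, 1]

Wx = [1×1 + 2×-1, -1×1 + -1×-1]
   = [-1, 0]
y = Wx + b = [-1 + 0, 0 + 1] = [-1, 1]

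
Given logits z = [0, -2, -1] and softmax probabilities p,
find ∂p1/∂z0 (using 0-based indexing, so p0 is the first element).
∂p1/∂z0 = -0.05989

p = softmax(z) = [0.6652, 0.09003, 0.2447]
p1 = 0.09003, p0 = 0.6652

∂p1/∂z0 = -p1 × p0 = -0.09003 × 0.6652 = -0.05989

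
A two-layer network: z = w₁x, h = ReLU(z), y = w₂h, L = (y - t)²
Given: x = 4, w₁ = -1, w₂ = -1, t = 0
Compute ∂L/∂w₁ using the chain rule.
∂L/∂w₁ = 0

Forward pass:
z = w₁x = -1×4 = -4
h = ReLU(-4) = 0
y = w₂h = -1×0 = 0

Backward pass:
∂L/∂y = 2(y - t) = 2(0 - 0) = 0
∂y/∂h = w₂ = -1
∂h/∂z = 0 (ReLU derivative)
∂z/∂w₁ = x = 4

∂L/∂w₁ = 0 × -1 × 0 × 4 = 0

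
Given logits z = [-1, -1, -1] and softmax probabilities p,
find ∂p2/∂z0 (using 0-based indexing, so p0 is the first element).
∂p2/∂z0 = -0.1111

p = softmax(z) = [0.3333, 0.3333, 0.3333]
p2 = 0.3333, p0 = 0.3333

∂p2/∂z0 = -p2 × p0 = -0.3333 × 0.3333 = -0.1111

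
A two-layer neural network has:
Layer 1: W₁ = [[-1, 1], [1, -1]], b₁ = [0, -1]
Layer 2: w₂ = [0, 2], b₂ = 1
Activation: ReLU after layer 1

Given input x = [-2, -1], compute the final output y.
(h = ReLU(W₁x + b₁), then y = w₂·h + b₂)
y = 1

Layer 1 pre-activation: z₁ = [1, -2]
After ReLU: h = [1, 0]
Layer 2 output: y = 0×1 + 2×0 + 1 = 1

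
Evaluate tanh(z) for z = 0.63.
0.5581

tanh(0.63) = (e^(0.63) - e^(-0.63))/(e^(0.63) + e^(-0.63)) = 0.5581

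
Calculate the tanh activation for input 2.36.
0.9823

tanh(2.36) = (e^(2.36) - e^(-2.36))/(e^(2.36) + e^(-2.36)) = 0.9823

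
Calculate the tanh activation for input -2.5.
-0.9866

tanh(-2.5) = (e^(-2.5) - e^(2.5))/(e^(-2.5) + e^(2.5)) = -0.9866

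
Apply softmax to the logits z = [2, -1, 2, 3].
p = [0.2097, 0.0104, 0.2097, 0.5701]

exp(z) = [7.389, 0.3679, 7.389, 20.09]
Sum = 35.23
p = [0.2097, 0.0104, 0.2097, 0.5701]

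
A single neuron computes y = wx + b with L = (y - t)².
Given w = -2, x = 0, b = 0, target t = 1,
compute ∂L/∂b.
∂L/∂b = -2

y = wx + b = (-2)(0) + 0 = 0
∂L/∂y = 2(y - t) = 2(0 - 1) = -2
∂y/∂b = 1
∂L/∂b = ∂L/∂y · ∂y/∂b = -2 × 1 = -2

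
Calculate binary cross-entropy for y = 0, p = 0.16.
L = 0.1744

L = -0·log(0.16) - 1·log(0.84) = -log(0.84) = 0.1744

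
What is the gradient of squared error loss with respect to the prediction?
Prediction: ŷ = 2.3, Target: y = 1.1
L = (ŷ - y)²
∂L/∂ŷ = 2.4

∂L/∂ŷ = 2(ŷ - y) = 2(2.3 - 1.1) = 2(1.2) = 2.4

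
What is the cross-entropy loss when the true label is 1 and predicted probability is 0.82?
L = 0.1985

L = -1·log(0.82) - 0·log(0.18) = -log(0.82) = 0.1985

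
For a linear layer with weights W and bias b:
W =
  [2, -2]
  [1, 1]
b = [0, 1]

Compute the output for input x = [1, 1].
y = [0, 3]

Wx = [2×1 + -2×1, 1×1 + 1×1]
   = [0, 2]
y = Wx + b = [0 + 0, 2 + 1] = [0, 3]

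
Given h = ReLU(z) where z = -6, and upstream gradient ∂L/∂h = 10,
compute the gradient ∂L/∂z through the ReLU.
∂L/∂z = 0

h = ReLU(-6) = 0
Since z < 0: ∂h/∂z = 0
∂L/∂z = ∂L/∂h · ∂h/∂z = 10 × 0 = 0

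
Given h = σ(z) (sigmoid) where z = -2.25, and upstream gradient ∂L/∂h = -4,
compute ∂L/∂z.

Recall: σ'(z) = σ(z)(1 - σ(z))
∂L/∂z = -0.345

σ(-2.25) = 0.09535
σ'(-2.25) = σ(-2.25)(1 - σ(-2.25)) = 0.09535 × 0.9047 = 0.08626
∂L/∂z = ∂L/∂h · σ'(z) = -4 × 0.08626 = -0.345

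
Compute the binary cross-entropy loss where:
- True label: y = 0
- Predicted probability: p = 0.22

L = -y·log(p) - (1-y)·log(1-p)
L = 0.2485

L = -0·log(0.22) - 1·log(0.78) = -log(0.78) = 0.2485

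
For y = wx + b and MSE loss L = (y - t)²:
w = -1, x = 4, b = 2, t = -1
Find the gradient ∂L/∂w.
∂L/∂w = -8

y = wx + b = (-1)(4) + 2 = -2
∂L/∂y = 2(y - t) = 2(-2 - -1) = -2
∂y/∂w = x = 4
∂L/∂w = ∂L/∂y · ∂y/∂w = -2 × 4 = -8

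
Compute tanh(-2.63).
-0.9897

tanh(-2.63) = (e^(-2.63) - e^(2.63))/(e^(-2.63) + e^(2.63)) = -0.9897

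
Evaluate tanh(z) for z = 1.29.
0.8591

tanh(1.29) = (e^(1.29) - e^(-1.29))/(e^(1.29) + e^(-1.29)) = 0.8591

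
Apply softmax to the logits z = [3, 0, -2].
p = [0.9465, 0.0471, 0.0064]

exp(z) = [20.09, 1, 0.1353]
Sum = 21.22
p = [0.9465, 0.0471, 0.0064]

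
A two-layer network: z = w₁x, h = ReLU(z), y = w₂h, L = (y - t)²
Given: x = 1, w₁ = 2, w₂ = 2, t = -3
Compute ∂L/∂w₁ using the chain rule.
∂L/∂w₁ = 28

Forward pass:
z = w₁x = 2×1 = 2
h = ReLU(2) = 2
y = w₂h = 2×2 = 4

Backward pass:
∂L/∂y = 2(y - t) = 2(4 - -3) = 14
∂y/∂h = w₂ = 2
∂h/∂z = 1 (ReLU derivative)
∂z/∂w₁ = x = 1

∂L/∂w₁ = 14 × 2 × 1 × 1 = 28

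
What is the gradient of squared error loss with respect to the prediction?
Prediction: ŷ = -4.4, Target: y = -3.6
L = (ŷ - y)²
∂L/∂ŷ = -1.6

∂L/∂ŷ = 2(ŷ - y) = 2(-4.4 - -3.6) = 2(-0.8) = -1.6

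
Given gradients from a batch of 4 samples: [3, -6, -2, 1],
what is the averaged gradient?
Average gradient = -1

Average = (1/4)(3 + -6 + -2 + 1) = -4/4 = -1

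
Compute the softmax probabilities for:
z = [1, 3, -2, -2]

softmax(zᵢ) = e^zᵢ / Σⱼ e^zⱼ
p = [0.1178, 0.8705, 0.0059, 0.0059]

exp(z) = [2.718, 20.09, 0.1353, 0.1353]
Sum = 23.07
p = [0.1178, 0.8705, 0.0059, 0.0059]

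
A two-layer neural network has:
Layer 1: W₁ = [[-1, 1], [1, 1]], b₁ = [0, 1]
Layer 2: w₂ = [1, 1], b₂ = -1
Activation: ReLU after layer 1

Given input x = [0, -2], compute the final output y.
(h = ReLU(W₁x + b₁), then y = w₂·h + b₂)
y = -1

Layer 1 pre-activation: z₁ = [-2, -1]
After ReLU: h = [0, 0]
Layer 2 output: y = 1×0 + 1×0 + -1 = -1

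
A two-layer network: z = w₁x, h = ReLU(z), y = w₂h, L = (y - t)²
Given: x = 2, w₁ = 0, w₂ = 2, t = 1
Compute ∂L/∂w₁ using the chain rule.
∂L/∂w₁ = 0

Forward pass:
z = w₁x = 0×2 = 0
h = ReLU(0) = 0
y = w₂h = 2×0 = 0

Backward pass:
∂L/∂y = 2(y - t) = 2(0 - 1) = -2
∂y/∂h = w₂ = 2
∂h/∂z = 0 (ReLU derivative)
∂z/∂w₁ = x = 2

∂L/∂w₁ = -2 × 2 × 0 × 2 = 0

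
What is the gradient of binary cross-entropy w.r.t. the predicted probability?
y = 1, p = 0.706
∂L/∂p = -1.416

∂L/∂p = -y/p + (1-y)/(1-p) = -1/0.706 + 0 = -1.416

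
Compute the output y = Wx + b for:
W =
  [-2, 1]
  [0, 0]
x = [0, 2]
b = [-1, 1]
y = [1, 1]

Wx = [-2×0 + 1×2, 0×0 + 0×2]
   = [2, 0]
y = Wx + b = [2 + -1, 0 + 1] = [1, 1]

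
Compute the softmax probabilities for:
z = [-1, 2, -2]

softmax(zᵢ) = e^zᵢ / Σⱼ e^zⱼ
p = [0.0466, 0.9362, 0.0171]

exp(z) = [0.3679, 7.389, 0.1353]
Sum = 7.892
p = [0.0466, 0.9362, 0.0171]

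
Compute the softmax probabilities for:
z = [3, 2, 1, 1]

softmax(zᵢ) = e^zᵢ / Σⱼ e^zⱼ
p = [0.6103, 0.2245, 0.0826, 0.0826]

exp(z) = [20.09, 7.389, 2.718, 2.718]
Sum = 32.91
p = [0.6103, 0.2245, 0.0826, 0.0826]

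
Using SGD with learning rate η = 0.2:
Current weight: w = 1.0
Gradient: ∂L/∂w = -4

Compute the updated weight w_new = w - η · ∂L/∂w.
w_new = 1.8

w_new = w - η·∂L/∂w = 1.0 - 0.2×(-4) = 1.0 - (-0.8) = 1.8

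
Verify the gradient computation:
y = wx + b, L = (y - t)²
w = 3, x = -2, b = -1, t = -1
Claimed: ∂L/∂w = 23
Incorrect

y = (3)(-2) + -1 = -7
∂L/∂y = 2(y - t) = 2(-7 - -1) = -12
∂y/∂w = x = -2
∂L/∂w = -12 × -2 = 24

Claimed value: 23
Incorrect: The correct gradient is 24.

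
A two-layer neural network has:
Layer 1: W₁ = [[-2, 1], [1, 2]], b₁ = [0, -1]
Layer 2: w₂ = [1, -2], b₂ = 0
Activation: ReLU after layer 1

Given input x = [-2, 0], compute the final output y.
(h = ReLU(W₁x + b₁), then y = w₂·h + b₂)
y = 4

Layer 1 pre-activation: z₁ = [4, -3]
After ReLU: h = [4, 0]
Layer 2 output: y = 1×4 + -2×0 + 0 = 4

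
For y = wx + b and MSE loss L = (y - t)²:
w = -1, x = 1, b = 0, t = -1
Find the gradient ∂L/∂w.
∂L/∂w = 0

y = wx + b = (-1)(1) + 0 = -1
∂L/∂y = 2(y - t) = 2(-1 - -1) = 0
∂y/∂w = x = 1
∂L/∂w = ∂L/∂y · ∂y/∂w = 0 × 1 = 0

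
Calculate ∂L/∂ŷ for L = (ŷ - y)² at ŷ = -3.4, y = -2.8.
∂L/∂ŷ = -1.2

∂L/∂ŷ = 2(ŷ - y) = 2(-3.4 - -2.8) = 2(-0.6) = -1.2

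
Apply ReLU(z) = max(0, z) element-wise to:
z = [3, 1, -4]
h = [3, 1, 0]

ReLU applied element-wise: max(0,3)=3, max(0,1)=1, max(0,-4)=0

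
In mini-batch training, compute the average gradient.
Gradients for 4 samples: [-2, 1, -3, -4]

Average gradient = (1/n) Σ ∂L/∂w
Average gradient = -2

Average = (1/4)(-2 + 1 + -3 + -4) = -8/4 = -2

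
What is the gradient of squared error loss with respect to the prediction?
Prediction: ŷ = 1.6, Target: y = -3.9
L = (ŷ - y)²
∂L/∂ŷ = 11.0

∂L/∂ŷ = 2(ŷ - y) = 2(1.6 - -3.9) = 2(5.5) = 11.0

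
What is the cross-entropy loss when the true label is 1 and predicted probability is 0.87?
L = 0.1393

L = -1·log(0.87) - 0·log(0.13) = -log(0.87) = 0.1393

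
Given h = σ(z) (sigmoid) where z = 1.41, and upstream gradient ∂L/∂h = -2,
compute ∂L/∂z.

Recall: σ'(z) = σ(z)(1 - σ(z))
∂L/∂z = -0.3155

σ(1.41) = 0.8038
σ'(1.41) = σ(1.41)(1 - σ(1.41)) = 0.8038 × 0.1962 = 0.1577
∂L/∂z = ∂L/∂h · σ'(z) = -2 × 0.1577 = -0.3155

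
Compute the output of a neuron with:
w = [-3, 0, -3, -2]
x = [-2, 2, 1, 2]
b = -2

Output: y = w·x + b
y = -3

y = (-3)(-2) + (0)(2) + (-3)(1) + (-2)(2) + -2 = -3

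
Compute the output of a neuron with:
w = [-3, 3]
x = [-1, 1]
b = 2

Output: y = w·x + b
y = 8

y = (-3)(-1) + (3)(1) + 2 = 8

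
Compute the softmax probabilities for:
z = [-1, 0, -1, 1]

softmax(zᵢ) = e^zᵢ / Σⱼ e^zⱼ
p = [0.0826, 0.2245, 0.0826, 0.6103]

exp(z) = [0.3679, 1, 0.3679, 2.718]
Sum = 4.454
p = [0.0826, 0.2245, 0.0826, 0.6103]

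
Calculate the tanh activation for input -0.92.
-0.7259

tanh(-0.92) = (e^(-0.92) - e^(0.92))/(e^(-0.92) + e^(0.92)) = -0.7259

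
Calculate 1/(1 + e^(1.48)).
0.1854

sigmoid(-1.48) = 1/(1 + e^(1.48)) = 1/(1 + 4.393) = 0.1854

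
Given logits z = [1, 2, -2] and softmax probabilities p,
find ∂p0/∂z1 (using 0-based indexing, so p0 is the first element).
∂p0/∂z1 = -0.1915

p = softmax(z) = [0.2654, 0.7214, 0.01321]
p0 = 0.2654, p1 = 0.7214

∂p0/∂z1 = -p0 × p1 = -0.2654 × 0.7214 = -0.1915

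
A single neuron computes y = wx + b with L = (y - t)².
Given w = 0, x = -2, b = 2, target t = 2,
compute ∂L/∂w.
∂L/∂w = 0

y = wx + b = (0)(-2) + 2 = 2
∂L/∂y = 2(y - t) = 2(2 - 2) = 0
∂y/∂w = x = -2
∂L/∂w = ∂L/∂y · ∂y/∂w = 0 × -2 = 0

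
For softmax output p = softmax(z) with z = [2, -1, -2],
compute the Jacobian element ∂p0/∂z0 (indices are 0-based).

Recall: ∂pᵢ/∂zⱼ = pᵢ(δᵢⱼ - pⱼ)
∂p0/∂z0 = 0.0597

p = softmax(z) = [0.9362, 0.04661, 0.01715]
p0 = 0.9362

∂p0/∂z0 = p0(1 - p0) = 0.9362 × (1 - 0.9362) = 0.0597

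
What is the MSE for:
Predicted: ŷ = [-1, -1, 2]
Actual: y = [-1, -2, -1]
MSE = 3.333

MSE = (1/3)((-1--1)² + (-1--2)² + (2--1)²) = (1/3)(0 + 1 + 9) = 3.333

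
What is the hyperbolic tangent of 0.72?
0.6169

tanh(0.72) = (e^(0.72) - e^(-0.72))/(e^(0.72) + e^(-0.72)) = 0.6169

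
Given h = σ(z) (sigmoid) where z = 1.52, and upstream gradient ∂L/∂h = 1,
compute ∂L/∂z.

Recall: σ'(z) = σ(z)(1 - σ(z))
∂L/∂z = 0.1473

σ(1.52) = 0.8205
σ'(1.52) = σ(1.52)(1 - σ(1.52)) = 0.8205 × 0.1795 = 0.1473
∂L/∂z = ∂L/∂h · σ'(z) = 1 × 0.1473 = 0.1473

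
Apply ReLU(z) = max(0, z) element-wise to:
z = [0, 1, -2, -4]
h = [0, 1, 0, 0]

ReLU applied element-wise: max(0,0)=0, max(0,1)=1, max(0,-2)=0, max(0,-4)=0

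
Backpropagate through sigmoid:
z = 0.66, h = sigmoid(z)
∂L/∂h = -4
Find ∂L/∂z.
∂L/∂z = -0.8985

σ(0.66) = 0.6593
σ'(0.66) = σ(0.66)(1 - σ(0.66)) = 0.6593 × 0.3407 = 0.2246
∂L/∂z = ∂L/∂h · σ'(z) = -4 × 0.2246 = -0.8985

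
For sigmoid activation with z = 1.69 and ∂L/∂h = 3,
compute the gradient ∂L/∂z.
∂L/∂z = 0.3945

σ(1.69) = 0.8442
σ'(1.69) = σ(1.69)(1 - σ(1.69)) = 0.8442 × 0.1558 = 0.1315
∂L/∂z = ∂L/∂h · σ'(z) = 3 × 0.1315 = 0.3945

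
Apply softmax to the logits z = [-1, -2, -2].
p = [0.5761, 0.2119, 0.2119]

exp(z) = [0.3679, 0.1353, 0.1353]
Sum = 0.6386
p = [0.5761, 0.2119, 0.2119]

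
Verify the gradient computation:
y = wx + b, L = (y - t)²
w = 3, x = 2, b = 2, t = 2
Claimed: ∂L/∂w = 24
Correct

y = (3)(2) + 2 = 8
∂L/∂y = 2(y - t) = 2(8 - 2) = 12
∂y/∂w = x = 2
∂L/∂w = 12 × 2 = 24

Claimed value: 24
Correct: The correct gradient is 24.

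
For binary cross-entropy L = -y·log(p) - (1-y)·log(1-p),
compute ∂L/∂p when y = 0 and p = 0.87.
∂L/∂p = 7.692

∂L/∂p = -y/p + (1-y)/(1-p) = 0 + 1/0.13 = 7.692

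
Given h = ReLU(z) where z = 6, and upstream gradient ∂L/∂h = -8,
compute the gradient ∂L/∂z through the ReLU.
∂L/∂z = -8

h = ReLU(6) = 6
Since z > 0: ∂h/∂z = 1
∂L/∂z = ∂L/∂h · ∂h/∂z = -8 × 1 = -8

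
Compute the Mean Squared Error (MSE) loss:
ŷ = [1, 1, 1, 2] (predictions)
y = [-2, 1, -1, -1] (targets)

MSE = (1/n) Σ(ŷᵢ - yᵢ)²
MSE = 5.5

MSE = (1/4)((1--2)² + (1-1)² + (1--1)² + (2--1)²) = (1/4)(9 + 0 + 4 + 9) = 5.5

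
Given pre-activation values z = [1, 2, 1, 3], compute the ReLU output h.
h = [1, 2, 1, 3]

ReLU applied element-wise: max(0,1)=1, max(0,2)=2, max(0,1)=1, max(0,3)=3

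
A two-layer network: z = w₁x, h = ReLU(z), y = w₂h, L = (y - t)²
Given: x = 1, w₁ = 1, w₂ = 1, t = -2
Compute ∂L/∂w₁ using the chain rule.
∂L/∂w₁ = 6

Forward pass:
z = w₁x = 1×1 = 1
h = ReLU(1) = 1
y = w₂h = 1×1 = 1

Backward pass:
∂L/∂y = 2(y - t) = 2(1 - -2) = 6
∂y/∂h = w₂ = 1
∂h/∂z = 1 (ReLU derivative)
∂z/∂w₁ = x = 1

∂L/∂w₁ = 6 × 1 × 1 × 1 = 6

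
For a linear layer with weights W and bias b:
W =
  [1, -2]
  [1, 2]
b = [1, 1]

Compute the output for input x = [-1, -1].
y = [2, -2]

Wx = [1×-1 + -2×-1, 1×-1 + 2×-1]
   = [1, -3]
y = Wx + b = [1 + 1, -3 + 1] = [2, -2]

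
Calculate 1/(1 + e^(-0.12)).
0.53

sigmoid(0.12) = 1/(1 + e^(-0.12)) = 1/(1 + 0.8869) = 0.53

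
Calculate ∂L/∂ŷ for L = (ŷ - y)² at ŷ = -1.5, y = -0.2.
∂L/∂ŷ = -2.6

∂L/∂ŷ = 2(ŷ - y) = 2(-1.5 - -0.2) = 2(-1.3) = -2.6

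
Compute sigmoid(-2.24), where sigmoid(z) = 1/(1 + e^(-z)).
0.09622

sigmoid(-2.24) = 1/(1 + e^(2.24)) = 1/(1 + 9.393) = 0.09622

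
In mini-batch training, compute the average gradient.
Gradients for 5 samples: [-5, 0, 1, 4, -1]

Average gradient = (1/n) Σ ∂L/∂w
Average gradient = -0.2

Average = (1/5)(-5 + 0 + 1 + 4 + -1) = -1/5 = -0.2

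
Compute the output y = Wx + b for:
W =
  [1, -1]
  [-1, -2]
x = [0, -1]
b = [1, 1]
y = [2, 3]

Wx = [1×0 + -1×-1, -1×0 + -2×-1]
   = [1, 2]
y = Wx + b = [1 + 1, 2 + 1] = [2, 3]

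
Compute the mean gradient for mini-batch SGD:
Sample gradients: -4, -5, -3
Average gradient = -4

Average = (1/3)(-4 + -5 + -3) = -12/3 = -4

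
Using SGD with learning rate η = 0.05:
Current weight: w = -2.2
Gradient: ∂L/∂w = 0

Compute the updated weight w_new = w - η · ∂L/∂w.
w_new = -2.2

w_new = w - η·∂L/∂w = -2.2 - 0.05×(0) = -2.2 - (0) = -2.2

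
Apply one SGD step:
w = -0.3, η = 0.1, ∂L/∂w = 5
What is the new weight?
w_new = -0.8

w_new = w - η·∂L/∂w = -0.3 - 0.1×(5) = -0.3 - (0.5) = -0.8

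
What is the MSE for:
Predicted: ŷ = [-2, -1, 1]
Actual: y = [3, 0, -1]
MSE = 10

MSE = (1/3)((-2-3)² + (-1-0)² + (1--1)²) = (1/3)(25 + 1 + 4) = 10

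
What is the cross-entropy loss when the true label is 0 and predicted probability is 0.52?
L = 0.734

L = -0·log(0.52) - 1·log(0.48) = -log(0.48) = 0.734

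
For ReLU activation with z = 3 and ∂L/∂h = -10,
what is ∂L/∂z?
∂L/∂z = -10

h = ReLU(3) = 3
Since z > 0: ∂h/∂z = 1
∂L/∂z = ∂L/∂h · ∂h/∂z = -10 × 1 = -10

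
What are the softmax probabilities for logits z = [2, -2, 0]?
p = [0.8668, 0.0159, 0.1173]

exp(z) = [7.389, 0.1353, 1]
Sum = 8.524
p = [0.8668, 0.0159, 0.1173]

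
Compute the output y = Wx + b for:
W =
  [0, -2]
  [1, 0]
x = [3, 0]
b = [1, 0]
y = [1, 3]

Wx = [0×3 + -2×0, 1×3 + 0×0]
   = [0, 3]
y = Wx + b = [0 + 1, 3 + 0] = [1, 3]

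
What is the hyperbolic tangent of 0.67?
0.585

tanh(0.67) = (e^(0.67) - e^(-0.67))/(e^(0.67) + e^(-0.67)) = 0.585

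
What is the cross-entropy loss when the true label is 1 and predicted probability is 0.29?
L = 1.238

L = -1·log(0.29) - 0·log(0.71) = -log(0.29) = 1.238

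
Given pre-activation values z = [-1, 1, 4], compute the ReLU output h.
h = [0, 1, 4]

ReLU applied element-wise: max(0,-1)=0, max(0,1)=1, max(0,4)=4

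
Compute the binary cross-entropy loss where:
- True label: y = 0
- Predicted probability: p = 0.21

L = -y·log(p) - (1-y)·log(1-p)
L = 0.2357

L = -0·log(0.21) - 1·log(0.79) = -log(0.79) = 0.2357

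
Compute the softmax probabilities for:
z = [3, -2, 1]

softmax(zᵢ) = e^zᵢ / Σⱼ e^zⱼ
p = [0.8756, 0.0059, 0.1185]

exp(z) = [20.09, 0.1353, 2.718]
Sum = 22.94
p = [0.8756, 0.0059, 0.1185]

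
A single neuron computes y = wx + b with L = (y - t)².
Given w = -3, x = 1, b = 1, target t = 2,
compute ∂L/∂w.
∂L/∂w = -8

y = wx + b = (-3)(1) + 1 = -2
∂L/∂y = 2(y - t) = 2(-2 - 2) = -8
∂y/∂w = x = 1
∂L/∂w = ∂L/∂y · ∂y/∂w = -8 × 1 = -8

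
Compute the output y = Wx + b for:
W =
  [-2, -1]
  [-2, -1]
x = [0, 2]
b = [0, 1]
y = [-2, -1]

Wx = [-2×0 + -1×2, -2×0 + -1×2]
   = [-2, -2]
y = Wx + b = [-2 + 0, -2 + 1] = [-2, -1]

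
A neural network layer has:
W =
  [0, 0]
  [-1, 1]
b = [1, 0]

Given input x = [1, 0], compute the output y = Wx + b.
y = [1, -1]

Wx = [0×1 + 0×0, -1×1 + 1×0]
   = [0, -1]
y = Wx + b = [0 + 1, -1 + 0] = [1, -1]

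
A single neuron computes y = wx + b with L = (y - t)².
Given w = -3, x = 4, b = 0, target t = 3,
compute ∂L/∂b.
∂L/∂b = -30

y = wx + b = (-3)(4) + 0 = -12
∂L/∂y = 2(y - t) = 2(-12 - 3) = -30
∂y/∂b = 1
∂L/∂b = ∂L/∂y · ∂y/∂b = -30 × 1 = -30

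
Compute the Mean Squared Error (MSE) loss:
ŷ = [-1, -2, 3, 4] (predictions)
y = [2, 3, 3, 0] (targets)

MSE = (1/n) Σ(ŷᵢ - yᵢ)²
MSE = 12.5

MSE = (1/4)((-1-2)² + (-2-3)² + (3-3)² + (4-0)²) = (1/4)(9 + 25 + 0 + 16) = 12.5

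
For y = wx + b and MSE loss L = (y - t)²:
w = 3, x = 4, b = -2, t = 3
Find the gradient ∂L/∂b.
∂L/∂b = 14

y = wx + b = (3)(4) + -2 = 10
∂L/∂y = 2(y - t) = 2(10 - 3) = 14
∂y/∂b = 1
∂L/∂b = ∂L/∂y · ∂y/∂b = 14 × 1 = 14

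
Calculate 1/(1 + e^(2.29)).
0.09195

sigmoid(-2.29) = 1/(1 + e^(2.29)) = 1/(1 + 9.875) = 0.09195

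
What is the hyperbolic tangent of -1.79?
-0.9458

tanh(-1.79) = (e^(-1.79) - e^(1.79))/(e^(-1.79) + e^(1.79)) = -0.9458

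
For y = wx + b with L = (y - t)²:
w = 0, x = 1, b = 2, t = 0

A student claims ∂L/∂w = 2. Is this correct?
Incorrect

y = (0)(1) + 2 = 2
∂L/∂y = 2(y - t) = 2(2 - 0) = 4
∂y/∂w = x = 1
∂L/∂w = 4 × 1 = 4

Claimed value: 2
Incorrect: The correct gradient is 4.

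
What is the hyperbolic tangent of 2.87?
0.9936

tanh(2.87) = (e^(2.87) - e^(-2.87))/(e^(2.87) + e^(-2.87)) = 0.9936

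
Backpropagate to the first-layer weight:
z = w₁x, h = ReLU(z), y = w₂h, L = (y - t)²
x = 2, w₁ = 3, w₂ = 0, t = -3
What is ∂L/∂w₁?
∂L/∂w₁ = 0

Forward pass:
z = w₁x = 3×2 = 6
h = ReLU(6) = 6
y = w₂h = 0×6 = 0

Backward pass:
∂L/∂y = 2(y - t) = 2(0 - -3) = 6
∂y/∂h = w₂ = 0
∂h/∂z = 1 (ReLU derivative)
∂z/∂w₁ = x = 2

∂L/∂w₁ = 6 × 0 × 1 × 2 = 0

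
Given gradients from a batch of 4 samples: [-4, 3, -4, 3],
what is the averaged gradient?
Average gradient = -0.5

Average = (1/4)(-4 + 3 + -4 + 3) = -2/4 = -0.5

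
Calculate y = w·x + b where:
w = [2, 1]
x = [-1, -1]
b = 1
y = -2

y = (2)(-1) + (1)(-1) + 1 = -2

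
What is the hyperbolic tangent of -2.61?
-0.9892

tanh(-2.61) = (e^(-2.61) - e^(2.61))/(e^(-2.61) + e^(2.61)) = -0.9892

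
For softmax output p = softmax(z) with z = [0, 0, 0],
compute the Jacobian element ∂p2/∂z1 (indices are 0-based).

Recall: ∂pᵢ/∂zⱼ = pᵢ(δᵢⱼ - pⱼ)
∂p2/∂z1 = -0.1111

p = softmax(z) = [0.3333, 0.3333, 0.3333]
p2 = 0.3333, p1 = 0.3333

∂p2/∂z1 = -p2 × p1 = -0.3333 × 0.3333 = -0.1111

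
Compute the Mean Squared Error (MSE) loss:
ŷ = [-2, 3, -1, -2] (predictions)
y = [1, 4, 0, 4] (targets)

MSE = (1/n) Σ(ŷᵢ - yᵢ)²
MSE = 11.75

MSE = (1/4)((-2-1)² + (3-4)² + (-1-0)² + (-2-4)²) = (1/4)(9 + 1 + 1 + 36) = 11.75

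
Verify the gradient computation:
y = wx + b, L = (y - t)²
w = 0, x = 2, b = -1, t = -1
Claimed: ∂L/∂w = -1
Incorrect

y = (0)(2) + -1 = -1
∂L/∂y = 2(y - t) = 2(-1 - -1) = 0
∂y/∂w = x = 2
∂L/∂w = 0 × 2 = 0

Claimed value: -1
Incorrect: The correct gradient is 0.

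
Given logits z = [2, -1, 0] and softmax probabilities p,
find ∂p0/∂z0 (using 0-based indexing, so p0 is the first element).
∂p0/∂z0 = 0.1318

p = softmax(z) = [0.8438, 0.04201, 0.1142]
p0 = 0.8438

∂p0/∂z0 = p0(1 - p0) = 0.8438 × (1 - 0.8438) = 0.1318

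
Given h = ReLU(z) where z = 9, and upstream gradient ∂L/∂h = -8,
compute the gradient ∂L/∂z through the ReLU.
∂L/∂z = -8

h = ReLU(9) = 9
Since z > 0: ∂h/∂z = 1
∂L/∂z = ∂L/∂h · ∂h/∂z = -8 × 1 = -8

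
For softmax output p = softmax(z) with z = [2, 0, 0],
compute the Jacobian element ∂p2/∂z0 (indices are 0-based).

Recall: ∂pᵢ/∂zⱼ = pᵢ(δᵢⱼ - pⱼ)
∂p2/∂z0 = -0.08382

p = softmax(z) = [0.787, 0.1065, 0.1065]
p2 = 0.1065, p0 = 0.787

∂p2/∂z0 = -p2 × p0 = -0.1065 × 0.787 = -0.08382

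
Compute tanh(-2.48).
-0.9861

tanh(-2.48) = (e^(-2.48) - e^(2.48))/(e^(-2.48) + e^(2.48)) = -0.9861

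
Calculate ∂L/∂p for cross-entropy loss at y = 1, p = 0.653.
∂L/∂p = -1.531

∂L/∂p = -y/p + (1-y)/(1-p) = -1/0.653 + 0 = -1.531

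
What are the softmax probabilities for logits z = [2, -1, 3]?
p = [0.2654, 0.0132, 0.7214]

exp(z) = [7.389, 0.3679, 20.09]
Sum = 27.84
p = [0.2654, 0.0132, 0.7214]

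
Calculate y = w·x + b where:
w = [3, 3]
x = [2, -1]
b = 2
y = 5

y = (3)(2) + (3)(-1) + 2 = 5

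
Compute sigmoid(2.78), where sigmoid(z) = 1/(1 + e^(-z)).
0.9416

sigmoid(2.78) = 1/(1 + e^(-2.78)) = 1/(1 + 0.06204) = 0.9416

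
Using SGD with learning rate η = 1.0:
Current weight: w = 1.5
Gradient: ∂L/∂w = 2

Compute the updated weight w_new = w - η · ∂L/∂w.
w_new = -0.5

w_new = w - η·∂L/∂w = 1.5 - 1.0×(2) = 1.5 - (2) = -0.5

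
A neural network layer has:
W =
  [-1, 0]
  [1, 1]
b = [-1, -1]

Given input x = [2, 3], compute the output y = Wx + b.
y = [-3, 4]

Wx = [-1×2 + 0×3, 1×2 + 1×3]
   = [-2, 5]
y = Wx + b = [-2 + -1, 5 + -1] = [-3, 4]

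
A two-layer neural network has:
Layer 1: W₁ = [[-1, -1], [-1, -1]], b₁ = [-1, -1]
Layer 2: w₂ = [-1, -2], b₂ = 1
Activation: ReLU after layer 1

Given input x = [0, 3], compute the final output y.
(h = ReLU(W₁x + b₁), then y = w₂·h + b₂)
y = 1

Layer 1 pre-activation: z₁ = [-4, -4]
After ReLU: h = [0, 0]
Layer 2 output: y = -1×0 + -2×0 + 1 = 1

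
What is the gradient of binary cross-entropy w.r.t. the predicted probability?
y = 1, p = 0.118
∂L/∂p = -8.475

∂L/∂p = -y/p + (1-y)/(1-p) = -1/0.118 + 0 = -8.475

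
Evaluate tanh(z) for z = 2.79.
0.9925

tanh(2.79) = (e^(2.79) - e^(-2.79))/(e^(2.79) + e^(-2.79)) = 0.9925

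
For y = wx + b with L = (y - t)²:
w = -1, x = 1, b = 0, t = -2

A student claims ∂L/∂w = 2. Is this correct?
Correct

y = (-1)(1) + 0 = -1
∂L/∂y = 2(y - t) = 2(-1 - -2) = 2
∂y/∂w = x = 1
∂L/∂w = 2 × 1 = 2

Claimed value: 2
Correct: The correct gradient is 2.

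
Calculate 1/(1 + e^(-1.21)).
0.7703

sigmoid(1.21) = 1/(1 + e^(-1.21)) = 1/(1 + 0.2982) = 0.7703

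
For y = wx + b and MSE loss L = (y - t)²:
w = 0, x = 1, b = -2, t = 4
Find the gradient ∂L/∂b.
∂L/∂b = -12

y = wx + b = (0)(1) + -2 = -2
∂L/∂y = 2(y - t) = 2(-2 - 4) = -12
∂y/∂b = 1
∂L/∂b = ∂L/∂y · ∂y/∂b = -12 × 1 = -12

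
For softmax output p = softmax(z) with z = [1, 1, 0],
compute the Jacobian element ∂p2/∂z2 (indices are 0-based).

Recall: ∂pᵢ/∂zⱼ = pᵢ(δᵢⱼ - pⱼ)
∂p2/∂z2 = 0.1312

p = softmax(z) = [0.4223, 0.4223, 0.1554]
p2 = 0.1554

∂p2/∂z2 = p2(1 - p2) = 0.1554 × (1 - 0.1554) = 0.1312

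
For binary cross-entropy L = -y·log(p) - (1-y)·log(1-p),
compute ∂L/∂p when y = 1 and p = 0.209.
∂L/∂p = -4.785

∂L/∂p = -y/p + (1-y)/(1-p) = -1/0.209 + 0 = -4.785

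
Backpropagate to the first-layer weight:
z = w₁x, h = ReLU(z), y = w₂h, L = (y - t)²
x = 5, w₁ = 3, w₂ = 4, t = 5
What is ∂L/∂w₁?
∂L/∂w₁ = 2200

Forward pass:
z = w₁x = 3×5 = 15
h = ReLU(15) = 15
y = w₂h = 4×15 = 60

Backward pass:
∂L/∂y = 2(y - t) = 2(60 - 5) = 110
∂y/∂h = w₂ = 4
∂h/∂z = 1 (ReLU derivative)
∂z/∂w₁ = x = 5

∂L/∂w₁ = 110 × 4 × 1 × 5 = 2200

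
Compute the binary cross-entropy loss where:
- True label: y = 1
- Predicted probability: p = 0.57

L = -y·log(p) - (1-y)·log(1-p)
L = 0.5621

L = -1·log(0.57) - 0·log(0.43) = -log(0.57) = 0.5621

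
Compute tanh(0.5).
0.4621

tanh(0.5) = (e^(0.5) - e^(-0.5))/(e^(0.5) + e^(-0.5)) = 0.4621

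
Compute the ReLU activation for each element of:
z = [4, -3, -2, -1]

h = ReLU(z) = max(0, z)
h = [4, 0, 0, 0]

ReLU applied element-wise: max(0,4)=4, max(0,-3)=0, max(0,-2)=0, max(0,-1)=0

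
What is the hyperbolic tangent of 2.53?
0.9874

tanh(2.53) = (e^(2.53) - e^(-2.53))/(e^(2.53) + e^(-2.53)) = 0.9874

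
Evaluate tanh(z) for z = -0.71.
-0.6107

tanh(-0.71) = (e^(-0.71) - e^(0.71))/(e^(-0.71) + e^(0.71)) = -0.6107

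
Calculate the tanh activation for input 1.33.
0.8692

tanh(1.33) = (e^(1.33) - e^(-1.33))/(e^(1.33) + e^(-1.33)) = 0.8692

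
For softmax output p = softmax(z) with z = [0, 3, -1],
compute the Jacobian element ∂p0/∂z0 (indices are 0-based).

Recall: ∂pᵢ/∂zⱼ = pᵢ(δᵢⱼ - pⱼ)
∂p0/∂z0 = 0.04444

p = softmax(z) = [0.04661, 0.9362, 0.01715]
p0 = 0.04661

∂p0/∂z0 = p0(1 - p0) = 0.04661 × (1 - 0.04661) = 0.04444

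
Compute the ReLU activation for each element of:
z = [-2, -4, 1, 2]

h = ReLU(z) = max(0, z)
h = [0, 0, 1, 2]

ReLU applied element-wise: max(0,-2)=0, max(0,-4)=0, max(0,1)=1, max(0,2)=2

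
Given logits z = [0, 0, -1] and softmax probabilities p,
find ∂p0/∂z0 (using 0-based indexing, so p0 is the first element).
∂p0/∂z0 = 0.244

p = softmax(z) = [0.4223, 0.4223, 0.1554]
p0 = 0.4223

∂p0/∂z0 = p0(1 - p0) = 0.4223 × (1 - 0.4223) = 0.244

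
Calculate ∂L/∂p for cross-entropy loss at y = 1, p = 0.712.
∂L/∂p = -1.404

∂L/∂p = -y/p + (1-y)/(1-p) = -1/0.712 + 0 = -1.404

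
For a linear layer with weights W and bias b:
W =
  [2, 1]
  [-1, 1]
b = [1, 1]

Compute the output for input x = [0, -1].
y = [0, 0]

Wx = [2×0 + 1×-1, -1×0 + 1×-1]
   = [-1, -1]
y = Wx + b = [-1 + 1, -1 + 1] = [0, 0]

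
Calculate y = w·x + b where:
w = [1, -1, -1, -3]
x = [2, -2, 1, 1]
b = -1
y = -1

y = (1)(2) + (-1)(-2) + (-1)(1) + (-3)(1) + -1 = -1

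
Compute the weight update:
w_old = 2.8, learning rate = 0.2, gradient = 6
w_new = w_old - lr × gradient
w_new = 1.6

w_new = w - η·∂L/∂w = 2.8 - 0.2×(6) = 2.8 - (1.2) = 1.6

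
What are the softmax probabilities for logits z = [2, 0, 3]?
p = [0.2595, 0.0351, 0.7054]

exp(z) = [7.389, 1, 20.09]
Sum = 28.47
p = [0.2595, 0.0351, 0.7054]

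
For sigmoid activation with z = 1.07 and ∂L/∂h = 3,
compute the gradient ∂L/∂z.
∂L/∂z = 0.5705

σ(1.07) = 0.7446
σ'(1.07) = σ(1.07)(1 - σ(1.07)) = 0.7446 × 0.2554 = 0.1902
∂L/∂z = ∂L/∂h · σ'(z) = 3 × 0.1902 = 0.5705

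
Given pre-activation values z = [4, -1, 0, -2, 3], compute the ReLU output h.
h = [4, 0, 0, 0, 3]

ReLU applied element-wise: max(0,4)=4, max(0,-1)=0, max(0,0)=0, max(0,-2)=0, max(0,3)=3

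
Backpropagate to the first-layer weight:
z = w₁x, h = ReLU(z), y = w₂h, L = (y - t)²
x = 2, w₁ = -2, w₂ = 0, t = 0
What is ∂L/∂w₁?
∂L/∂w₁ = 0

Forward pass:
z = w₁x = -2×2 = -4
h = ReLU(-4) = 0
y = w₂h = 0×0 = 0

Backward pass:
∂L/∂y = 2(y - t) = 2(0 - 0) = 0
∂y/∂h = w₂ = 0
∂h/∂z = 0 (ReLU derivative)
∂z/∂w₁ = x = 2

∂L/∂w₁ = 0 × 0 × 0 × 2 = 0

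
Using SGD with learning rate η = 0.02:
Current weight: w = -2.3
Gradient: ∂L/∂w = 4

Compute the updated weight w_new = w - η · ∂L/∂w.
w_new = -2.38

w_new = w - η·∂L/∂w = -2.3 - 0.02×(4) = -2.3 - (0.08) = -2.38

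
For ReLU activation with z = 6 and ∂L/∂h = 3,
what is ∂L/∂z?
∂L/∂z = 3

h = ReLU(6) = 6
Since z > 0: ∂h/∂z = 1
∂L/∂z = ∂L/∂h · ∂h/∂z = 3 × 1 = 3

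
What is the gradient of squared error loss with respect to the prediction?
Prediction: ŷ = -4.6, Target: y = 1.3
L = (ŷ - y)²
∂L/∂ŷ = -11.8

∂L/∂ŷ = 2(ŷ - y) = 2(-4.6 - 1.3) = 2(-5.9) = -11.8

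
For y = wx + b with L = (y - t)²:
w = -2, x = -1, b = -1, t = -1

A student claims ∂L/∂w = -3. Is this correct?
Incorrect

y = (-2)(-1) + -1 = 1
∂L/∂y = 2(y - t) = 2(1 - -1) = 4
∂y/∂w = x = -1
∂L/∂w = 4 × -1 = -4

Claimed value: -3
Incorrect: The correct gradient is -4.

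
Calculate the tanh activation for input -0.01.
-0.01

tanh(-0.01) = (e^(-0.01) - e^(0.01))/(e^(-0.01) + e^(0.01)) = -0.01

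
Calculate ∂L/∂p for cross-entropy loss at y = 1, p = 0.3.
∂L/∂p = -3.333

∂L/∂p = -y/p + (1-y)/(1-p) = -1/0.3 + 0 = -3.333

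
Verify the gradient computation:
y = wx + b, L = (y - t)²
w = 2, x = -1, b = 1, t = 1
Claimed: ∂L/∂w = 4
Correct

y = (2)(-1) + 1 = -1
∂L/∂y = 2(y - t) = 2(-1 - 1) = -4
∂y/∂w = x = -1
∂L/∂w = -4 × -1 = 4

Claimed value: 4
Correct: The correct gradient is 4.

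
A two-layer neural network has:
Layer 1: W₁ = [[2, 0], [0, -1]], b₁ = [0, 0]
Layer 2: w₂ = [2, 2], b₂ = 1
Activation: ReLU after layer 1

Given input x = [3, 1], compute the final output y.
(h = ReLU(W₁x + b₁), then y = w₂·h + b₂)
y = 13

Layer 1 pre-activation: z₁ = [6, -1]
After ReLU: h = [6, 0]
Layer 2 output: y = 2×6 + 2×0 + 1 = 13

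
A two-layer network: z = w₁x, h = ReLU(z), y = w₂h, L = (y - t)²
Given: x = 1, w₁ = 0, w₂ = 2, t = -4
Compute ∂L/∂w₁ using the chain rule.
∂L/∂w₁ = 0

Forward pass:
z = w₁x = 0×1 = 0
h = ReLU(0) = 0
y = w₂h = 2×0 = 0

Backward pass:
∂L/∂y = 2(y - t) = 2(0 - -4) = 8
∂y/∂h = w₂ = 2
∂h/∂z = 0 (ReLU derivative)
∂z/∂w₁ = x = 1

∂L/∂w₁ = 8 × 2 × 0 × 1 = 0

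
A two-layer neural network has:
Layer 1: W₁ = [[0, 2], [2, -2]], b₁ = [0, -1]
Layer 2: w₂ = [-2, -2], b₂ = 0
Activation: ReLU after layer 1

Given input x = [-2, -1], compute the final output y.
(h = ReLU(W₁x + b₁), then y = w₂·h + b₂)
y = 0

Layer 1 pre-activation: z₁ = [-2, -3]
After ReLU: h = [0, 0]
Layer 2 output: y = -2×0 + -2×0 + 0 = 0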